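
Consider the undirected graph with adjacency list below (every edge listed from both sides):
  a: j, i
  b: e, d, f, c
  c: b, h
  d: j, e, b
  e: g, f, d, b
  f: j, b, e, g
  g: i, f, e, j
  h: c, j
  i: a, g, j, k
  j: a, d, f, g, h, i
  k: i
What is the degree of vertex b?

4

Neighbors of b: c, d, e, f.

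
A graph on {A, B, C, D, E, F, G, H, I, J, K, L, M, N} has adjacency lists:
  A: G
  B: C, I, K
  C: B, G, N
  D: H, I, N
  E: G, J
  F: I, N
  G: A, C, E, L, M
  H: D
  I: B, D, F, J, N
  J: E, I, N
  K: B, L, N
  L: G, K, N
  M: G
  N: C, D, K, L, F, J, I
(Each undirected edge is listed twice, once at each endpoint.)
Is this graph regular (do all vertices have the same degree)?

Degrees: A:1, B:3, C:3, D:3, E:2, F:2, G:5, H:1, I:5, J:3, K:3, L:3, M:1, N:7
Degrees are not all equal (e.g. deg(A)=1 but deg(N)=7); not regular.

No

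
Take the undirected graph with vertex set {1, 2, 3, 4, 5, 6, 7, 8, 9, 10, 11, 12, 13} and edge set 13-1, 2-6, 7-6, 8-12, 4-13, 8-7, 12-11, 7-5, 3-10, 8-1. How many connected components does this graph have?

Component: {9}
Component: {3, 10}
Component: {1, 2, 4, 5, 6, 7, 8, 11, 12, 13}

3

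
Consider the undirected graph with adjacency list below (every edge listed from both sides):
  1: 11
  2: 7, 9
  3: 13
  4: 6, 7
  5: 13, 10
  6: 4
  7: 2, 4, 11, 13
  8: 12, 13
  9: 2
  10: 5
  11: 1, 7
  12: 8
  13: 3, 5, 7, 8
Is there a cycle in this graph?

The graph has 13 vertices, 12 edges, and 1 connected component.
Since 12 = 13 - 1, the graph is a forest and contains no cycle.

No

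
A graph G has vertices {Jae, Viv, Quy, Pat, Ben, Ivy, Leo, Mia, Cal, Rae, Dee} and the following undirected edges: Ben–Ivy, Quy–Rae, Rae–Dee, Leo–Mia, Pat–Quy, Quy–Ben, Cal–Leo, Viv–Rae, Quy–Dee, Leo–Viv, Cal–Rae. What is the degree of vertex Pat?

Neighbors of Pat: Quy.

1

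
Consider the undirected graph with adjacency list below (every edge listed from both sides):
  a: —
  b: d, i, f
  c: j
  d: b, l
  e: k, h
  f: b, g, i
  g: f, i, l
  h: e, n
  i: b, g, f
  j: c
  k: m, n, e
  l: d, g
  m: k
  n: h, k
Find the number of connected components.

4

Component: {a}
Component: {c, j}
Component: {e, h, k, m, n}
Component: {b, d, f, g, i, l}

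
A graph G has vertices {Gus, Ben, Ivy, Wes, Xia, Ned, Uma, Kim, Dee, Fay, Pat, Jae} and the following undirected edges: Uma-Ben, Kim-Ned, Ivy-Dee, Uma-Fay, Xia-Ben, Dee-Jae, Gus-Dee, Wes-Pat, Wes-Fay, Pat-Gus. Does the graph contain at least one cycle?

|V| = 12, |E| = 10, number of components = 2.
A forest on 12 vertices with 2 components has exactly 10 edges, which matches — so no cycle.

No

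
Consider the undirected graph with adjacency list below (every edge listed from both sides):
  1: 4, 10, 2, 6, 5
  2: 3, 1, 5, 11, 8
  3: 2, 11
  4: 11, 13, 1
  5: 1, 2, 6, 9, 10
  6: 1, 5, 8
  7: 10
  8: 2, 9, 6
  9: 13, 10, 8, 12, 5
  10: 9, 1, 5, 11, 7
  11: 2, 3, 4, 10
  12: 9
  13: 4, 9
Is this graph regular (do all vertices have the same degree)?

Degrees: 1:5, 2:5, 3:2, 4:3, 5:5, 6:3, 7:1, 8:3, 9:5, 10:5, 11:4, 12:1, 13:2
Vertex 7 has degree 1 while 1 has degree 5, so the graph is not regular.

No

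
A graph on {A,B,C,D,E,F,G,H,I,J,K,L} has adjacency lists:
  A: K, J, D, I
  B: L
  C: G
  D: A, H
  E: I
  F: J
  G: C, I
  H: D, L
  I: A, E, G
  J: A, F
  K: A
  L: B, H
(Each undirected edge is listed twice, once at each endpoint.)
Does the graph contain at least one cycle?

The graph has 12 vertices, 11 edges, and 1 connected component.
Since 11 = 12 - 1, the graph is a forest and contains no cycle.

No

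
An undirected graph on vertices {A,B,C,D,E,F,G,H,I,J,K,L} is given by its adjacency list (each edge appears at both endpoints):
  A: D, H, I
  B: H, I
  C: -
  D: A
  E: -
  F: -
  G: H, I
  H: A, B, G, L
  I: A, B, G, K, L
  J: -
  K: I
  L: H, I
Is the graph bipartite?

Yes

Color {C, D, E, F, H, I, J} black and {A, B, G, K, L} white. No edge joins two same-colored vertices, so the graph is bipartite.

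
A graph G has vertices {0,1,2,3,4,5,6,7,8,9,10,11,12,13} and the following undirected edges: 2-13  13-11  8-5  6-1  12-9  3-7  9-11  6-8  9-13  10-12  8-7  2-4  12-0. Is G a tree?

No

|V| = 14, |E| = 13.
It splits into 2 components, so it cannot be a tree.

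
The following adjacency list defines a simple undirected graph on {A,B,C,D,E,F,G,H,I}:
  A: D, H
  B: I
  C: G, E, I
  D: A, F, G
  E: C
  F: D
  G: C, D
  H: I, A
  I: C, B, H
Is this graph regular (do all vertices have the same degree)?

No

Degrees: A:2, B:1, C:3, D:3, E:1, F:1, G:2, H:2, I:3
Vertex B has degree 1 while C has degree 3, so the graph is not regular.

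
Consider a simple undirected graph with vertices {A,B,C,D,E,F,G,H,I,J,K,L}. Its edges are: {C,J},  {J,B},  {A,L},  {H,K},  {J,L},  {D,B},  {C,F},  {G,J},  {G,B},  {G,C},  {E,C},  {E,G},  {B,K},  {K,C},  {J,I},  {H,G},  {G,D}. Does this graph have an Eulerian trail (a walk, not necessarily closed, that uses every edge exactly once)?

No

Degrees: A:1, B:4, C:5, D:2, E:2, F:1, G:6, H:2, I:1, J:5, K:3, L:2
Odd-degree vertices: A, C, F, I, J, K (6 total).
An Eulerian trail requires 0 or 2 odd-degree vertices; here there are 6.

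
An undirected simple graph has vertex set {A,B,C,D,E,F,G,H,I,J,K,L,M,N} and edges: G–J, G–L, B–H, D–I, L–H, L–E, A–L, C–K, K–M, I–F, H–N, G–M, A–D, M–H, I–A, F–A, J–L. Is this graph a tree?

The graph has 14 vertices and 17 edges.
Connected but with 17 > 13 edges, so it has a cycle and is not a tree.

No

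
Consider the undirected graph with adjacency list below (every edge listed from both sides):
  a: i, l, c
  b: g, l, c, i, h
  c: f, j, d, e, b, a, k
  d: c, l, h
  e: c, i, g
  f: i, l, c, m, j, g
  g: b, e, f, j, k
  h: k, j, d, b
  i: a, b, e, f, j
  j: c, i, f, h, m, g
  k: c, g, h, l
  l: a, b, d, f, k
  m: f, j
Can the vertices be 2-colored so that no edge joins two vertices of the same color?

No

f-j-m-f is an odd cycle (length 3), and a bipartite graph can contain only even cycles.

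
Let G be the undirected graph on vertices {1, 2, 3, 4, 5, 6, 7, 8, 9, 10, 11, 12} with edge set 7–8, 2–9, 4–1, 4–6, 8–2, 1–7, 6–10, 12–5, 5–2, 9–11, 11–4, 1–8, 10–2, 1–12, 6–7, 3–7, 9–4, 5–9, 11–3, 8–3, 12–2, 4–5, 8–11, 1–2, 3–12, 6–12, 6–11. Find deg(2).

6

Neighbors of 2: 1, 5, 8, 9, 10, 12.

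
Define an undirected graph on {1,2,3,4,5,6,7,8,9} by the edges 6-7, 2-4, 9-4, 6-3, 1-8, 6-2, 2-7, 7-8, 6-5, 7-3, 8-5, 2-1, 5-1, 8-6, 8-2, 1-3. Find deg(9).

1

Neighbors of 9: 4.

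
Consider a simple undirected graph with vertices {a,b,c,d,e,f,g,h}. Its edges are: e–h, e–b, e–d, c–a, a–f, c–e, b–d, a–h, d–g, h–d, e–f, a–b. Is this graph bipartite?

The cycle d-e-h-d has length 3, which is odd, so the graph is not bipartite.

No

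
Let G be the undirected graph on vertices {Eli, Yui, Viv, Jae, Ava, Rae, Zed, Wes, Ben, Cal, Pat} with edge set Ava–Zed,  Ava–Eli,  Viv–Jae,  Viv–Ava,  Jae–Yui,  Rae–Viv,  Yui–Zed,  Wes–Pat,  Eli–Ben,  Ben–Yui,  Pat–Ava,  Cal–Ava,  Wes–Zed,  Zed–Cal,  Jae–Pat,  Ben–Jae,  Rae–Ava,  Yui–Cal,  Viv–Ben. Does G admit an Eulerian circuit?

No

Degrees: Eli:2, Yui:4, Viv:4, Jae:4, Ava:6, Rae:2, Zed:4, Wes:2, Ben:4, Cal:3, Pat:3
Cal, Pat have odd degree; an Eulerian circuit needs every degree to be even, so none exists.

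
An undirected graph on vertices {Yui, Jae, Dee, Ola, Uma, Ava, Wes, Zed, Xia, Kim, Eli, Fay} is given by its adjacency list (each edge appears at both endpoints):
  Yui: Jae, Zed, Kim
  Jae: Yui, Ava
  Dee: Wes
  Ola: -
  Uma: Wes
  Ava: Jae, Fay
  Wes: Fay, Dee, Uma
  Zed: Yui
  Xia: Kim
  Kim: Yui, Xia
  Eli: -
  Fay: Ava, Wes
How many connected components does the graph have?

Component: {Ola}
Component: {Eli}
Component: {Yui, Jae, Dee, Uma, Ava, Wes, Zed, Xia, Kim, Fay}

3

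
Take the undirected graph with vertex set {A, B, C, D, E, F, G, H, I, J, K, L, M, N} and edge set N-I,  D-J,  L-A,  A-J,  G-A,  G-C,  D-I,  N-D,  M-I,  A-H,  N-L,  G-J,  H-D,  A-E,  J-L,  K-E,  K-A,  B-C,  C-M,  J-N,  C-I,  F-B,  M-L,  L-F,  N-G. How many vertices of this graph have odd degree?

4

Degrees: A:6, B:2, C:4, D:4, E:2, F:2, G:4, H:2, I:4, J:5, K:2, L:5, M:3, N:5
Odd-degree vertices: J, L, M, N.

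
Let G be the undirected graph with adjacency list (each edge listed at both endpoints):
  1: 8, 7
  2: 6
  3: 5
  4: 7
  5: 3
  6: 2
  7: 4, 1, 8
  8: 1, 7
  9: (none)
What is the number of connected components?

4

Component: {9}
Component: {2, 6}
Component: {3, 5}
Component: {1, 4, 7, 8}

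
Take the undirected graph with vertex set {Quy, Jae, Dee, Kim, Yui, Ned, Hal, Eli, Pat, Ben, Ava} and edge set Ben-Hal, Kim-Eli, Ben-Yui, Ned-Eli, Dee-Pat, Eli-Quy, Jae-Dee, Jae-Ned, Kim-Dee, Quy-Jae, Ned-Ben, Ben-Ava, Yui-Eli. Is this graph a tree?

No

The graph has 11 vertices and 13 edges.
A tree on 11 vertices has exactly 10 edges; this graph has 13, so it contains a cycle and is not a tree.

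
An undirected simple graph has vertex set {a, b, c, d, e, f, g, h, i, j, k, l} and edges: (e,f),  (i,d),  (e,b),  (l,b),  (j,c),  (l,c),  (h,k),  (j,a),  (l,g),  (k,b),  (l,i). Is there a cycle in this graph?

No

|V| = 12, |E| = 11, number of components = 1.
A forest on 12 vertices with 1 component has exactly 11 edges, which matches — so no cycle.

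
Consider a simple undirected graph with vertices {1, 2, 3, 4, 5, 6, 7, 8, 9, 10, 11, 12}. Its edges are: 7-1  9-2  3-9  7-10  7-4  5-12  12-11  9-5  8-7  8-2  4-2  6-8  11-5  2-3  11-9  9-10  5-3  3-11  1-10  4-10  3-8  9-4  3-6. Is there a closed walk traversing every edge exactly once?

Degrees: 1:2, 2:4, 3:6, 4:4, 5:4, 6:2, 7:4, 8:4, 9:6, 10:4, 11:4, 12:2
All degrees are even and the non-isolated vertices are connected — an Eulerian circuit exists.

Yes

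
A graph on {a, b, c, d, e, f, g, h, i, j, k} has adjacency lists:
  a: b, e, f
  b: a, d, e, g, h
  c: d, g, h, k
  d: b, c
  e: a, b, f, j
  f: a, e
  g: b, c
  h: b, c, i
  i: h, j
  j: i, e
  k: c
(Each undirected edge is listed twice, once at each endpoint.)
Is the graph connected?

Yes

A breadth-first search from a visits a, e, b, f, j, h, d, g, i, c, k — all 11 vertices — so the graph is connected.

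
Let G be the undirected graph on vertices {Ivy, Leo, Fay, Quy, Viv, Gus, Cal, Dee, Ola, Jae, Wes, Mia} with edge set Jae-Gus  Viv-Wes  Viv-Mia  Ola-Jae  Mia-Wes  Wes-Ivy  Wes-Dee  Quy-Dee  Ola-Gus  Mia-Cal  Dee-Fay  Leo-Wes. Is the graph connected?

No

Component: {Gus, Ola, Jae}
Component: {Ivy, Leo, Fay, Quy, Viv, Cal, Dee, Wes, Mia}
No edge joins these 2 groups, so the graph is disconnected.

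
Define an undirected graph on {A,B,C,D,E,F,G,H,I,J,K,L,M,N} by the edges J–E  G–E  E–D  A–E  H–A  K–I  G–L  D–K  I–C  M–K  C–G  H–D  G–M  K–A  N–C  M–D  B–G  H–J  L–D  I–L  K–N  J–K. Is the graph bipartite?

No

D-M-K-D is an odd cycle (length 3), and a bipartite graph can contain only even cycles.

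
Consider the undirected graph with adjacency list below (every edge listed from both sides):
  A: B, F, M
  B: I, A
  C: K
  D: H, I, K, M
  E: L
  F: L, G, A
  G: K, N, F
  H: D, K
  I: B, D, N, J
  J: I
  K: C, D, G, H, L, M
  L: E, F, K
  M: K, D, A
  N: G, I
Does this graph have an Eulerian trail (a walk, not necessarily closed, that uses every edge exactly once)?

No

Degrees: A:3, B:2, C:1, D:4, E:1, F:3, G:3, H:2, I:4, J:1, K:6, L:3, M:3, N:2
Odd-degree vertices: A, C, E, F, G, J, L, M (8 total).
With 8 odd-degree vertices (more than two), no single trail can use every edge.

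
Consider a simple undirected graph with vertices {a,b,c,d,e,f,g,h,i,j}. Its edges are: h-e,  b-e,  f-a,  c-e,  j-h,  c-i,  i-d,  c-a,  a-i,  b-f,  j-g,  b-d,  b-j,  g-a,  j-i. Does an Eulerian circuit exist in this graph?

Degrees: a:4, b:4, c:3, d:2, e:3, f:2, g:2, h:2, i:4, j:4
c, e have odd degree; an Eulerian circuit needs every degree to be even, so none exists.

No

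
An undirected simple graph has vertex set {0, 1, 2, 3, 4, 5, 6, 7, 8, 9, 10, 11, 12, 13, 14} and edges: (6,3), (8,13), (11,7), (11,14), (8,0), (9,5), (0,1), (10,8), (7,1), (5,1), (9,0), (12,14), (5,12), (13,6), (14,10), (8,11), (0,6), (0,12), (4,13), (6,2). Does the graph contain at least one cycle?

Yes

|V| = 15, |E| = 20, number of components = 1.
Since 20 > 15 - 1, a cycle must exist; for instance 0-12-14-10-8-0.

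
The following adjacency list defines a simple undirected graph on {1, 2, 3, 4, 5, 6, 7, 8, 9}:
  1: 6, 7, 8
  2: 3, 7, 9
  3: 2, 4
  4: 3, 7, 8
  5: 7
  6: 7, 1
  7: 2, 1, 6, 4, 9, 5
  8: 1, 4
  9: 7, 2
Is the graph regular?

No

Degrees: 1:3, 2:3, 3:2, 4:3, 5:1, 6:2, 7:6, 8:2, 9:2
Vertex 5 has degree 1 while 7 has degree 6, so the graph is not regular.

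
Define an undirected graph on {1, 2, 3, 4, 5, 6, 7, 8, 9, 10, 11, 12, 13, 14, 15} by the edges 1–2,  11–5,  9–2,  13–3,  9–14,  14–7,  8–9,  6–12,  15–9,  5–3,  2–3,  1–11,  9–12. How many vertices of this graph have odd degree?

Degrees: 1:2, 2:3, 3:3, 4:0, 5:2, 6:1, 7:1, 8:1, 9:5, 10:0, 11:2, 12:2, 13:1, 14:2, 15:1
Odd-degree vertices: 2, 3, 6, 7, 8, 9, 13, 15.

8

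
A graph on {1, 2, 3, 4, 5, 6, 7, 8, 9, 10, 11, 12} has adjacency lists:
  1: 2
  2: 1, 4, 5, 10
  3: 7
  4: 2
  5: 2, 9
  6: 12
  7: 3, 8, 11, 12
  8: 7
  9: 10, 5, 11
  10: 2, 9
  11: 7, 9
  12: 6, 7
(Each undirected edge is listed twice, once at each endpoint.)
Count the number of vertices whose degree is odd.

Degrees: 1:1, 2:4, 3:1, 4:1, 5:2, 6:1, 7:4, 8:1, 9:3, 10:2, 11:2, 12:2
Odd-degree vertices: 1, 3, 4, 6, 8, 9.

6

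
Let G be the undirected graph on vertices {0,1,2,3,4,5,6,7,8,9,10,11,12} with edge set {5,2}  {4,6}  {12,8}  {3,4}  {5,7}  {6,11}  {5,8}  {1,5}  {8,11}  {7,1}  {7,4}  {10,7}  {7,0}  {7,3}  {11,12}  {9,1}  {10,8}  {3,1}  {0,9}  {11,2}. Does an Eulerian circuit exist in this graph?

No

Degrees: 0:2, 1:4, 2:2, 3:3, 4:3, 5:4, 6:2, 7:6, 8:4, 9:2, 10:2, 11:4, 12:2
3, 4 have odd degree; an Eulerian circuit needs every degree to be even, so none exists.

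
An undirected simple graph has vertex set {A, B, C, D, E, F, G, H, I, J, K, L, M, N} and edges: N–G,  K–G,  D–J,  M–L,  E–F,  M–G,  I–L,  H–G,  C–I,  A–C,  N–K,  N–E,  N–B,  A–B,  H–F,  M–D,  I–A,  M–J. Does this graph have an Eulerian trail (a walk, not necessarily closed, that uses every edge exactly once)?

Yes

Degrees: A:3, B:2, C:2, D:2, E:2, F:2, G:4, H:2, I:3, J:2, K:2, L:2, M:4, N:4
Odd-degree vertices: A, I (2 total).
With 2 odd-degree vertices and all edges in one connected piece, an Eulerian trail exists (from A to I).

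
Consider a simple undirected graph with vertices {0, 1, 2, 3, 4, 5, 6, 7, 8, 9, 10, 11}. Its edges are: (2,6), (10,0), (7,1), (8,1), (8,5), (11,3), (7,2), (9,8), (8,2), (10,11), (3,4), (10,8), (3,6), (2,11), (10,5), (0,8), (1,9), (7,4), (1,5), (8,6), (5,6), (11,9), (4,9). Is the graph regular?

Degrees: 0:2, 1:4, 2:4, 3:3, 4:3, 5:4, 6:4, 7:3, 8:7, 9:4, 10:4, 11:4
Degrees are not all equal (e.g. deg(0)=2 but deg(8)=7); not regular.

No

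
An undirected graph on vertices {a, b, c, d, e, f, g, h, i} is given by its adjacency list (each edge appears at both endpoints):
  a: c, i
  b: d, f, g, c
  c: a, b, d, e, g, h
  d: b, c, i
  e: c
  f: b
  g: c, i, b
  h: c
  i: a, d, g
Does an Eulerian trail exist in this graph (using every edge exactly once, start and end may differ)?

Degrees: a:2, b:4, c:6, d:3, e:1, f:1, g:3, h:1, i:3
Odd-degree vertices: d, e, f, g, h, i (6 total).
An Eulerian trail requires 0 or 2 odd-degree vertices; here there are 6.

No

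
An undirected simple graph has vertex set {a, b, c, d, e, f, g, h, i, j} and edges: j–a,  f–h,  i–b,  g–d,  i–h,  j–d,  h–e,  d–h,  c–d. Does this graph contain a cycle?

No

The graph has 10 vertices, 9 edges, and 1 connected component.
Since 9 = 10 - 1, the graph is a forest and contains no cycle.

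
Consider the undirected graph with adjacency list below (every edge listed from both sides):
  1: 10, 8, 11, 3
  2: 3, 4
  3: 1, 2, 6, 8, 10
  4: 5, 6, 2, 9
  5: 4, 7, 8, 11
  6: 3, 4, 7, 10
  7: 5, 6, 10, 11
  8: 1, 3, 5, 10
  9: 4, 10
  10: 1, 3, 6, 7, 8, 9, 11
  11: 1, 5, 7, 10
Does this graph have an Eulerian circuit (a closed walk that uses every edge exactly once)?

Degrees: 1:4, 2:2, 3:5, 4:4, 5:4, 6:4, 7:4, 8:4, 9:2, 10:7, 11:4
Vertices with odd degree: 3, 10. An Eulerian circuit requires all degrees even.

No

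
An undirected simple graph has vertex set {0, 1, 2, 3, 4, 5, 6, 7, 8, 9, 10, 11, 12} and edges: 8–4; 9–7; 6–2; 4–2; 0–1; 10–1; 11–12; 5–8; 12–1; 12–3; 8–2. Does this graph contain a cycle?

|V| = 13, |E| = 11, number of components = 3.
Since 11 > 13 - 3, a cycle must exist; for instance 2-8-4-2.

Yes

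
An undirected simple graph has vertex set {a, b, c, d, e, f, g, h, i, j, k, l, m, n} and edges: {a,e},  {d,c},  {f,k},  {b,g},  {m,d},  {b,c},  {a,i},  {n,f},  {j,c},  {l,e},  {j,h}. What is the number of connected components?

Component: {f, k, n}
Component: {a, e, i, l}
Component: {b, c, d, g, h, j, m}

3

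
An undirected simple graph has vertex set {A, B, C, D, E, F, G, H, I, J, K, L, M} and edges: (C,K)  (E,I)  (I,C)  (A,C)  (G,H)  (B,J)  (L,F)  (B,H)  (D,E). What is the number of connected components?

4

Component: {M}
Component: {F, L}
Component: {B, G, H, J}
Component: {A, C, D, E, I, K}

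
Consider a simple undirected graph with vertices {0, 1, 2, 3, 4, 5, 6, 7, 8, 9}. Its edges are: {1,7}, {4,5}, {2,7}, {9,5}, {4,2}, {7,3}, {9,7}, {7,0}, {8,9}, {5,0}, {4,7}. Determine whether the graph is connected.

Component: {6}
Component: {0, 1, 2, 3, 4, 5, 7, 8, 9}
No edge joins these 2 groups, so the graph is disconnected.

No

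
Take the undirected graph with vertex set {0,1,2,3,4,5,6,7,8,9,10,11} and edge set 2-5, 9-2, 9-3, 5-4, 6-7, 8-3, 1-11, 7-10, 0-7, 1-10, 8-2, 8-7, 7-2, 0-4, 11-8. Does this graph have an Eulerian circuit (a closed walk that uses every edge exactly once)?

Degrees: 0:2, 1:2, 2:4, 3:2, 4:2, 5:2, 6:1, 7:5, 8:4, 9:2, 10:2, 11:2
Vertices with odd degree: 6, 7. An Eulerian circuit requires all degrees even.

No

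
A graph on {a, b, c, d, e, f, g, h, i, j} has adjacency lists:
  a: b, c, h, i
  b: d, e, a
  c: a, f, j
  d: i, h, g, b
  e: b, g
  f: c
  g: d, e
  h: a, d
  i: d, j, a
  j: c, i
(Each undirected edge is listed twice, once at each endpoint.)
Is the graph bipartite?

Yes

Color {b, c, g, h, i} black and {a, d, e, f, j} white. No edge joins two same-colored vertices, so the graph is bipartite.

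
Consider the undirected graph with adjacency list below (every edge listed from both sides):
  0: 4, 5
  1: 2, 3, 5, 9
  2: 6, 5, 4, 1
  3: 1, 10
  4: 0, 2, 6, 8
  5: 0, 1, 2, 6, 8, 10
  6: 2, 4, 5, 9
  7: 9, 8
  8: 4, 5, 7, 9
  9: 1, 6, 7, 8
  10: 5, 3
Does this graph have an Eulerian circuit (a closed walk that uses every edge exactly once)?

Degrees: 0:2, 1:4, 2:4, 3:2, 4:4, 5:6, 6:4, 7:2, 8:4, 9:4, 10:2
All degrees are even and the non-isolated vertices are connected — an Eulerian circuit exists.

Yes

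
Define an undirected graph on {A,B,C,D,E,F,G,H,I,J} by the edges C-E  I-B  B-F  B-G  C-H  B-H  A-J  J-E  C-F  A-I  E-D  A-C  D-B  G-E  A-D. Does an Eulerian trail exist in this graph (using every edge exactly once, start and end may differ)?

Degrees: A:4, B:5, C:4, D:3, E:4, F:2, G:2, H:2, I:2, J:2
Odd-degree vertices: B, D (2 total).
With 2 odd-degree vertices and all edges in one connected piece, an Eulerian trail exists (from B to D).

Yes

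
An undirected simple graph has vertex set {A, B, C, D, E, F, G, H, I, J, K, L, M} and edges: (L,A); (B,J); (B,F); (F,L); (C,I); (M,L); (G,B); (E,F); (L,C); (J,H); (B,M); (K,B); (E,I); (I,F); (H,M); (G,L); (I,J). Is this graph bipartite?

The cycle I-E-F-I has length 3, which is odd, so the graph is not bipartite.

No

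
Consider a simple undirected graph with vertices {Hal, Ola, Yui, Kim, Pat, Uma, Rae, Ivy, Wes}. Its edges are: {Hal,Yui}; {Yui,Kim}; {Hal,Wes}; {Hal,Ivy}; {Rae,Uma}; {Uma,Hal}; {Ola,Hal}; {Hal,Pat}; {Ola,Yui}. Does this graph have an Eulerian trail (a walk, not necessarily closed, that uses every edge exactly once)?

Degrees: Hal:6, Ola:2, Yui:3, Kim:1, Pat:1, Uma:2, Rae:1, Ivy:1, Wes:1
Odd-degree vertices: Yui, Kim, Pat, Rae, Ivy, Wes (6 total).
An Eulerian trail requires 0 or 2 odd-degree vertices; here there are 6.

No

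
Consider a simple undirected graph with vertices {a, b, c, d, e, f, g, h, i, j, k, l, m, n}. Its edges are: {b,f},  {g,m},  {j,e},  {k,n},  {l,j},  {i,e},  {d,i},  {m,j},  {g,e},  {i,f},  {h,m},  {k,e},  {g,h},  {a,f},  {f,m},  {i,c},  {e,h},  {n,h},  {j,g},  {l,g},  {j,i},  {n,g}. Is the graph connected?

A breadth-first search from a visits a, f, i, m, b, e, d, c, j, h, g, k, l, n — all 14 vertices — so the graph is connected.

Yes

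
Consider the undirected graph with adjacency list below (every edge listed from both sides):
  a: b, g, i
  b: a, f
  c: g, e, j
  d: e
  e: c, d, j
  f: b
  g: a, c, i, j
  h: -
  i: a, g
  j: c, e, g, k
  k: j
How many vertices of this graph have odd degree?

Degrees: a:3, b:2, c:3, d:1, e:3, f:1, g:4, h:0, i:2, j:4, k:1
Odd-degree vertices: a, c, d, e, f, k.

6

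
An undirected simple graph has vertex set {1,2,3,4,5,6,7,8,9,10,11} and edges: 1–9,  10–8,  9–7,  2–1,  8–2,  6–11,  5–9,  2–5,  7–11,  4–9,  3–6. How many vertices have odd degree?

Degrees: 1:2, 2:3, 3:1, 4:1, 5:2, 6:2, 7:2, 8:2, 9:4, 10:1, 11:2
Odd-degree vertices: 2, 3, 4, 10.

4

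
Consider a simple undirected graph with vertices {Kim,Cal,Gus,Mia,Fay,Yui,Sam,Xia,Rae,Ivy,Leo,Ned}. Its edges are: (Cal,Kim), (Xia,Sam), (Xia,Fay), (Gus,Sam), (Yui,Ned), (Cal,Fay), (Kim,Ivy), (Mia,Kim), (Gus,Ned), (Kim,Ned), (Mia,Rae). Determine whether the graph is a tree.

The graph has 12 vertices and 11 edges.
It splits into 2 components, so it cannot be a tree.

No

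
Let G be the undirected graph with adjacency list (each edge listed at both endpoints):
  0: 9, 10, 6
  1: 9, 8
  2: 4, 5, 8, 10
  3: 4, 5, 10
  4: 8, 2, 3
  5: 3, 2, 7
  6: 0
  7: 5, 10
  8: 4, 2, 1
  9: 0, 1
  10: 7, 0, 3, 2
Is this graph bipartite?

The cycle 4-8-2-4 has length 3, which is odd, so the graph is not bipartite.

No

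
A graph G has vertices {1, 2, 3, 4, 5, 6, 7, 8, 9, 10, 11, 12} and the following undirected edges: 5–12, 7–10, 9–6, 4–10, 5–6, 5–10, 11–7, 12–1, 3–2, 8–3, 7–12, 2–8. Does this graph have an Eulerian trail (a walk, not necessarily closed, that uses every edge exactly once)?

No

Degrees: 1:1, 2:2, 3:2, 4:1, 5:3, 6:2, 7:3, 8:2, 9:1, 10:3, 11:1, 12:3
Odd-degree vertices: 1, 4, 5, 7, 9, 10, 11, 12 (8 total).
With 8 odd-degree vertices (more than two), no single trail can use every edge.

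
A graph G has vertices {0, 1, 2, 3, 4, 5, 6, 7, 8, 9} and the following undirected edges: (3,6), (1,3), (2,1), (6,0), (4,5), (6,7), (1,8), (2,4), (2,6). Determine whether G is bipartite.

A valid 2-coloring puts {1, 4, 6, 9} on one side and {0, 2, 3, 5, 7, 8} on the other; every edge crosses between the two sides.

Yes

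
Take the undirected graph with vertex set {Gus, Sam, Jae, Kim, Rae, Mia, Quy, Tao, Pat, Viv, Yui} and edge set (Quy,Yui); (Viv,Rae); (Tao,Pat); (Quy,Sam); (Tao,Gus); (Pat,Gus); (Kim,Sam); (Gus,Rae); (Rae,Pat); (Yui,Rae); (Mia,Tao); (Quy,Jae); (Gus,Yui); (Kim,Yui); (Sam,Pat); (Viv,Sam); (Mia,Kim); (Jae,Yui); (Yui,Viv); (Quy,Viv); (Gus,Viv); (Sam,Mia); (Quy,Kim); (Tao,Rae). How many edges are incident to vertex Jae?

Neighbors of Jae: Quy, Yui.

2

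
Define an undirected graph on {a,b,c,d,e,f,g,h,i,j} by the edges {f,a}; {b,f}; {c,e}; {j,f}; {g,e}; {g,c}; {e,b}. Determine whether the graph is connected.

Component: {d}
Component: {h}
Component: {i}
Component: {a, b, c, e, f, g, j}
There are 4 separate components, so the graph is not connected.

No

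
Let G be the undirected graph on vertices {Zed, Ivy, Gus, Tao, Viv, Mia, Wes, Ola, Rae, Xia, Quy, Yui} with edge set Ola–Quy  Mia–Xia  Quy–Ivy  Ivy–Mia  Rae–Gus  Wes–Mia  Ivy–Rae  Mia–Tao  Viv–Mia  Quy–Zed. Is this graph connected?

No

Component: {Yui}
Component: {Zed, Ivy, Gus, Tao, Viv, Mia, Wes, Ola, Rae, Xia, Quy}
No edge joins these 2 groups, so the graph is disconnected.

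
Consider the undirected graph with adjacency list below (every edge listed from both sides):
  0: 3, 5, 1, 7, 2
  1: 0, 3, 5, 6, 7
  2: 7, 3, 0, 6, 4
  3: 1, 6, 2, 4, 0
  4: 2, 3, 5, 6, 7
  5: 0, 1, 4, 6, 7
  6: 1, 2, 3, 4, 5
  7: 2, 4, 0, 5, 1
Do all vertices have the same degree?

Degrees: 0:5, 1:5, 2:5, 3:5, 4:5, 5:5, 6:5, 7:5
Every vertex has degree 5, so the graph is 5-regular.

Yes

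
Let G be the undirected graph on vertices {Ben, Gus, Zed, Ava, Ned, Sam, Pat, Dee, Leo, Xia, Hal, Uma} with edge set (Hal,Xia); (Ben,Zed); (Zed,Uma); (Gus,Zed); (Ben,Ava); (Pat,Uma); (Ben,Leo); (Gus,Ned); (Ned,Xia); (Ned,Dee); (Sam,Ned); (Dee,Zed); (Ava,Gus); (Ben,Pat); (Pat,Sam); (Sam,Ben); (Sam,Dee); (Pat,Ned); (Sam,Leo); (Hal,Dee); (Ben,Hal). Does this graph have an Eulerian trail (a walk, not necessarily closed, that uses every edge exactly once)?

Degrees: Ben:6, Gus:3, Zed:4, Ava:2, Ned:5, Sam:5, Pat:4, Dee:4, Leo:2, Xia:2, Hal:3, Uma:2
Odd-degree vertices: Gus, Ned, Sam, Hal (4 total).
An Eulerian trail requires 0 or 2 odd-degree vertices; here there are 4.

No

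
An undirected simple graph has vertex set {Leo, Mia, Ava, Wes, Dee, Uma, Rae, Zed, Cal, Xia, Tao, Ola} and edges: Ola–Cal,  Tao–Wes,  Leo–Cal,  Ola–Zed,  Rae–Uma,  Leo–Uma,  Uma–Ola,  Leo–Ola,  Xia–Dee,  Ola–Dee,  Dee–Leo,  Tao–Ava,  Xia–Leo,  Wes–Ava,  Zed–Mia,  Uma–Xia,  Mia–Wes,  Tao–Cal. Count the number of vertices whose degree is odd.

Degrees: Leo:5, Mia:2, Ava:2, Wes:3, Dee:3, Uma:4, Rae:1, Zed:2, Cal:3, Xia:3, Tao:3, Ola:5
Odd-degree vertices: Leo, Wes, Dee, Rae, Cal, Xia, Tao, Ola.

8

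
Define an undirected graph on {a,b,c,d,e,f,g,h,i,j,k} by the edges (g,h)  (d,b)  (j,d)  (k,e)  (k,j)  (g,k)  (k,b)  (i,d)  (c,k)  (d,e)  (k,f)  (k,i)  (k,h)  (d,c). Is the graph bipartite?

The cycle h-g-k-h has length 3, which is odd, so the graph is not bipartite.

No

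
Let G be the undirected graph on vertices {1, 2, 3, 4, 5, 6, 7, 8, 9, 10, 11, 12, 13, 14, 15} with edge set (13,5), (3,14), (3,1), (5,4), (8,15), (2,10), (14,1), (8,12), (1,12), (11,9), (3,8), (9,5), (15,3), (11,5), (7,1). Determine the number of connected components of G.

Component: {6}
Component: {2, 10}
Component: {4, 5, 9, 11, 13}
Component: {1, 3, 7, 8, 12, 14, 15}

4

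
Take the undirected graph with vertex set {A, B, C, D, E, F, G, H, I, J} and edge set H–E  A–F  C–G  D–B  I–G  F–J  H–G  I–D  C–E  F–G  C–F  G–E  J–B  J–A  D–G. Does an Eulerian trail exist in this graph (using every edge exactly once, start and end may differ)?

No

Degrees: A:2, B:2, C:3, D:3, E:3, F:4, G:6, H:2, I:2, J:3
Odd-degree vertices: C, D, E, J (4 total).
An Eulerian trail requires 0 or 2 odd-degree vertices; here there are 4.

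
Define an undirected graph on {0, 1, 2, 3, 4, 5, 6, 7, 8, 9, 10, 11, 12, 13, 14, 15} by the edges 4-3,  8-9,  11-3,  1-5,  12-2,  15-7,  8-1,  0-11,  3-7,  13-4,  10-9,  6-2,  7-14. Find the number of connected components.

Component: {2, 6, 12}
Component: {1, 5, 8, 9, 10}
Component: {0, 3, 4, 7, 11, 13, 14, 15}

3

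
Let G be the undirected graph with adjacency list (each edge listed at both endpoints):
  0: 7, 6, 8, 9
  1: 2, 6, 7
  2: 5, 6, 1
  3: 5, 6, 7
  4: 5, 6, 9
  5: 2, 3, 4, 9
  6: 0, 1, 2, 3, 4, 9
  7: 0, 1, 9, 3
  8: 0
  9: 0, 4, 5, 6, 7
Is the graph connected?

Starting from 0 and exploring outward reaches every vertex (0, 7, 8, 6, 9, 1, 3, 4, 2, 5); the graph is connected.

Yes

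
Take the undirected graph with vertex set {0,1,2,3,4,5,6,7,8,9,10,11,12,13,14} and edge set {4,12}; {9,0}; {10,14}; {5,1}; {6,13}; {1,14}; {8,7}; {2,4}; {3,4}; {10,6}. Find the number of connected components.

5

Component: {11}
Component: {0, 9}
Component: {7, 8}
Component: {2, 3, 4, 12}
Component: {1, 5, 6, 10, 13, 14}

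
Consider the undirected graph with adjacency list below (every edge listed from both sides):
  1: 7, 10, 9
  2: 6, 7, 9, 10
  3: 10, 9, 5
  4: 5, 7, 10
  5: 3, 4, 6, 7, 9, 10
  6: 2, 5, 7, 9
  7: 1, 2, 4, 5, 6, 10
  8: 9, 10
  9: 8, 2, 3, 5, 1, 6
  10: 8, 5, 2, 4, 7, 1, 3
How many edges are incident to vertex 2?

4

Neighbors of 2: 6, 7, 9, 10.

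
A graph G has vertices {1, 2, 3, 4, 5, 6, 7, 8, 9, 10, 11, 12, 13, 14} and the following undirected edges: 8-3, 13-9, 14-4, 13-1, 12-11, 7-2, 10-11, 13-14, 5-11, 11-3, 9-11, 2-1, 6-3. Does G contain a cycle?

|V| = 14, |E| = 13, number of components = 1.
Since 13 = 14 - 1, the graph is a forest and contains no cycle.

No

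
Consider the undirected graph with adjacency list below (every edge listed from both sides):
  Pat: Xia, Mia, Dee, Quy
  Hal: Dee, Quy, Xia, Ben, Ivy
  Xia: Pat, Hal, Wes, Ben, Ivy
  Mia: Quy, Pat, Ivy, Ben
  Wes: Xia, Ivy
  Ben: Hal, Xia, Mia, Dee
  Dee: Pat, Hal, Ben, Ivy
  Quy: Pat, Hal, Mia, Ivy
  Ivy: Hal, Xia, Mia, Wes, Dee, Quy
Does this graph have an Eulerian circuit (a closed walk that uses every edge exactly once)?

No

Degrees: Pat:4, Hal:5, Xia:5, Mia:4, Wes:2, Ben:4, Dee:4, Quy:4, Ivy:6
Vertices with odd degree: Hal, Xia. An Eulerian circuit requires all degrees even.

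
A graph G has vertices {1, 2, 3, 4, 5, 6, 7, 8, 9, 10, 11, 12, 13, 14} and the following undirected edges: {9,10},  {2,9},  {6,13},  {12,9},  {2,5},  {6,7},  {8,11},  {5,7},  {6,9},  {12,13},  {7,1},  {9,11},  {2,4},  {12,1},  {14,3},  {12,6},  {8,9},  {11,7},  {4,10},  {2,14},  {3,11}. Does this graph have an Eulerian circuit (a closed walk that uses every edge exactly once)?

Degrees: 1:2, 2:4, 3:2, 4:2, 5:2, 6:4, 7:4, 8:2, 9:6, 10:2, 11:4, 12:4, 13:2, 14:2
All degrees are even and the non-isolated vertices are connected — an Eulerian circuit exists.

Yes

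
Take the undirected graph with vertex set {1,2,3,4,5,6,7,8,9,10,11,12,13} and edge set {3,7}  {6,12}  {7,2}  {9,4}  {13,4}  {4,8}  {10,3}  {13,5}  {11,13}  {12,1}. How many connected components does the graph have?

Component: {1, 6, 12}
Component: {2, 3, 7, 10}
Component: {4, 5, 8, 9, 11, 13}

3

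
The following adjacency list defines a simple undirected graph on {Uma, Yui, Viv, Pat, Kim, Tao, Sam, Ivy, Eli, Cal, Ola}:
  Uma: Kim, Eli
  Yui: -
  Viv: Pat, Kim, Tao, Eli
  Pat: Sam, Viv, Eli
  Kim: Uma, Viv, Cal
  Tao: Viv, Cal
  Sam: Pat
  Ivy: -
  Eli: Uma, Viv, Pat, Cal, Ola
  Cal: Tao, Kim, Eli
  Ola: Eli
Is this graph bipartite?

No

Viv-Pat-Eli-Viv is an odd cycle (length 3), and a bipartite graph can contain only even cycles.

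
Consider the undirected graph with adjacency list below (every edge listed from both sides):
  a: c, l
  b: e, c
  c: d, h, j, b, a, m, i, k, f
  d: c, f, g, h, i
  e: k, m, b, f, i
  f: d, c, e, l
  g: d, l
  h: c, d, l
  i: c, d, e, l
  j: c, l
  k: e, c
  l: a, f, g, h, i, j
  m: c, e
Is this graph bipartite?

The cycle f-d-c-f has length 3, which is odd, so the graph is not bipartite.

No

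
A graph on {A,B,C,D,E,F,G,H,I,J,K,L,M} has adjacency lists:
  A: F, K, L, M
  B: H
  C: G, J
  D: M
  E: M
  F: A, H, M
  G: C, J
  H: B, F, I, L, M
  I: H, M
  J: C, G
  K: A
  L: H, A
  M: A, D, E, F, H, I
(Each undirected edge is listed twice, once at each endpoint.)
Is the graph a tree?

No

|V| = 13, |E| = 16.
It is not connected, so it is not a tree.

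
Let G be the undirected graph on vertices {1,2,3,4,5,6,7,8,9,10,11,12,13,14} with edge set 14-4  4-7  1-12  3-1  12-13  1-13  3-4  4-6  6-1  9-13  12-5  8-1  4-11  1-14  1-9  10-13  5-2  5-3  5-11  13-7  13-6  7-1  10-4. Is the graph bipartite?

The cycle 7-13-1-7 has length 3, which is odd, so the graph is not bipartite.

No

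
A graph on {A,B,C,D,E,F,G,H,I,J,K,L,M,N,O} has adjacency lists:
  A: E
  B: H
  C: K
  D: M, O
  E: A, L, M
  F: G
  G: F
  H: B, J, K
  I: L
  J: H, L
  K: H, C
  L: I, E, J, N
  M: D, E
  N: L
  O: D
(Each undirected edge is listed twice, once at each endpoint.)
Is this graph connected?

Component: {F, G}
Component: {A, B, C, D, E, H, I, J, K, L, M, N, O}
No edge joins these 2 groups, so the graph is disconnected.

No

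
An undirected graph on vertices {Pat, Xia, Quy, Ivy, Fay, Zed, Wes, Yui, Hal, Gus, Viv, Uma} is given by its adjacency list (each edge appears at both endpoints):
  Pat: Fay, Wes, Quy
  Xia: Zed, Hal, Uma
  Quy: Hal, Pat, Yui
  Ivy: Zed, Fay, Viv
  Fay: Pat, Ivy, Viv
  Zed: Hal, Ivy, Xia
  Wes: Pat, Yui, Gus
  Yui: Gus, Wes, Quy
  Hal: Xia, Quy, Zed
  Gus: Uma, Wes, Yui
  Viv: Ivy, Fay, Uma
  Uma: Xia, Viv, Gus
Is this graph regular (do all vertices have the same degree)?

Yes

Degrees: Pat:3, Xia:3, Quy:3, Ivy:3, Fay:3, Zed:3, Wes:3, Yui:3, Hal:3, Gus:3, Viv:3, Uma:3
All degrees equal 3; the graph is regular.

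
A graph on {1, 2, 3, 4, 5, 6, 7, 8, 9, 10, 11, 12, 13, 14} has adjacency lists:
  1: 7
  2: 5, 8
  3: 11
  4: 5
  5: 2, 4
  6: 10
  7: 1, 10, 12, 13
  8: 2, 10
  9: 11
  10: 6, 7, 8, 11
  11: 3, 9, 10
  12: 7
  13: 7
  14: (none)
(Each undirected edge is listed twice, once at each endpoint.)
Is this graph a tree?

No

The graph has 14 vertices and 12 edges.
It splits into 2 components, so it cannot be a tree.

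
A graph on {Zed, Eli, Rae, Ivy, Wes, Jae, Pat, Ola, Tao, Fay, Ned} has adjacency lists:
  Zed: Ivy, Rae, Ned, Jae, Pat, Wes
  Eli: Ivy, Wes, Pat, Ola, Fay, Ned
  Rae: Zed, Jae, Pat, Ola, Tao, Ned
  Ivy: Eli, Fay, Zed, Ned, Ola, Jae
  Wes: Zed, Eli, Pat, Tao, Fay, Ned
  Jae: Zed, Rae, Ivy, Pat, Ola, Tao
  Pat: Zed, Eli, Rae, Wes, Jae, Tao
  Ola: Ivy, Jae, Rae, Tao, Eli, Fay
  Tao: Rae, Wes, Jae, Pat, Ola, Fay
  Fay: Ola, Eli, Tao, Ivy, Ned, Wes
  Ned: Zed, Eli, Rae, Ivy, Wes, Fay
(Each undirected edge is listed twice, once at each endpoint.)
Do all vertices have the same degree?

Degrees: Zed:6, Eli:6, Rae:6, Ivy:6, Wes:6, Jae:6, Pat:6, Ola:6, Tao:6, Fay:6, Ned:6
All degrees equal 6; the graph is regular.

Yes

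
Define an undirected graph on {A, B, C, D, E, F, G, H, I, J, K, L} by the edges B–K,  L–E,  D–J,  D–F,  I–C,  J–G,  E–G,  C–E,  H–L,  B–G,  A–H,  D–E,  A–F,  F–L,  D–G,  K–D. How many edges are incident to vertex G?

4

Neighbors of G: B, D, E, J.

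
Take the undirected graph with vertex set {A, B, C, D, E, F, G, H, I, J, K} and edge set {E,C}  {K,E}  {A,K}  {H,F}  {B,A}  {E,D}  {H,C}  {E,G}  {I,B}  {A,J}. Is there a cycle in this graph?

The graph has 11 vertices, 10 edges, and 1 connected component.
Since 10 = 11 - 1, the graph is a forest and contains no cycle.

No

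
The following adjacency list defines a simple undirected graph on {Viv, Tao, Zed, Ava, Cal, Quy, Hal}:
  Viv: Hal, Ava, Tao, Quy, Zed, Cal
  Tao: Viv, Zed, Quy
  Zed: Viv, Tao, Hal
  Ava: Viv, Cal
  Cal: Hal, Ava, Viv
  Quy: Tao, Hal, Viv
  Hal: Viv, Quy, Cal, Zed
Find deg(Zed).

3

Neighbors of Zed: Viv, Tao, Hal.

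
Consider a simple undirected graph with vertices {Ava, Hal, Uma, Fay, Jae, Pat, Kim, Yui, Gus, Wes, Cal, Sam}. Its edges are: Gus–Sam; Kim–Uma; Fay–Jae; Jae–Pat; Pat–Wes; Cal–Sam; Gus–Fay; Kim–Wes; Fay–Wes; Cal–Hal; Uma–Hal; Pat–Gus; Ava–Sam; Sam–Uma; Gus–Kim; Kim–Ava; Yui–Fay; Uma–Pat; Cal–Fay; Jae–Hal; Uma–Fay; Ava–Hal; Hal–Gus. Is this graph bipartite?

Partition the vertices as {Hal, Fay, Pat, Kim, Sam} vs {Ava, Uma, Jae, Yui, Gus, Wes, Cal}. Each listed edge has one endpoint in each part, so the graph is bipartite.

Yes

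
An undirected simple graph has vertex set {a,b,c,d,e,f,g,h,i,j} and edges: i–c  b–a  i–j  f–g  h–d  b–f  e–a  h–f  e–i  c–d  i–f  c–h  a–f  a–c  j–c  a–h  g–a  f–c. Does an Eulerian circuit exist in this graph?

Degrees: a:6, b:2, c:6, d:2, e:2, f:6, g:2, h:4, i:4, j:2
All degrees are even and the non-isolated vertices are connected — an Eulerian circuit exists.

Yes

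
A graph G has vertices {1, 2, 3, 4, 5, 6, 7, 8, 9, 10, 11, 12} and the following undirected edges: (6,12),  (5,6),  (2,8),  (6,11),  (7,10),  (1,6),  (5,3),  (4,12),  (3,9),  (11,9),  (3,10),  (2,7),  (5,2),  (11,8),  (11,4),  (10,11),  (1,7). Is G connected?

Starting from 1 and exploring outward reaches every vertex (1, 6, 7, 12, 11, 5, 10, 2, 4, 9, 8, 3); the graph is connected.

Yes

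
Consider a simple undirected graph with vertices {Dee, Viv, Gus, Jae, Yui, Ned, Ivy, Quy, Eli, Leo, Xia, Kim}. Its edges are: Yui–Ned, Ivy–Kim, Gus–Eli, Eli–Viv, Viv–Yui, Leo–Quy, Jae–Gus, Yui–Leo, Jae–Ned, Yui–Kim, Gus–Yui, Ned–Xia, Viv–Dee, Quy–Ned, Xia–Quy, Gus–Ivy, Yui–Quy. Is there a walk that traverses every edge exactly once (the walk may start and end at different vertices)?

Degrees: Dee:1, Viv:3, Gus:4, Jae:2, Yui:6, Ned:4, Ivy:2, Quy:4, Eli:2, Leo:2, Xia:2, Kim:2
Odd-degree vertices: Dee, Viv (2 total).
The non-isolated vertices are connected and exactly 2 have odd degree, so an Eulerian trail exists (from Dee to Viv).

Yes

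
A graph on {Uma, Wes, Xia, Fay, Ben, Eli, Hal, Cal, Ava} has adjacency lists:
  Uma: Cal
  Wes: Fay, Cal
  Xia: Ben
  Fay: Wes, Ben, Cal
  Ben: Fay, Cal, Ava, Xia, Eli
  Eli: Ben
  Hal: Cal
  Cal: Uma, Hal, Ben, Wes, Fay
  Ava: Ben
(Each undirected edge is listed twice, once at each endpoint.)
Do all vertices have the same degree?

No

Degrees: Uma:1, Wes:2, Xia:1, Fay:3, Ben:5, Eli:1, Hal:1, Cal:5, Ava:1
Degrees are not all equal (e.g. deg(Uma)=1 but deg(Ben)=5); not regular.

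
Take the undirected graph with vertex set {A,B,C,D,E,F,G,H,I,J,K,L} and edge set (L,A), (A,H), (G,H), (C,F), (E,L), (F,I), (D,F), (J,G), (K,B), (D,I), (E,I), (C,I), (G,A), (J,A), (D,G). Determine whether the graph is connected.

No

Component: {B, K}
Component: {A, C, D, E, F, G, H, I, J, L}
No edge joins these 2 groups, so the graph is disconnected.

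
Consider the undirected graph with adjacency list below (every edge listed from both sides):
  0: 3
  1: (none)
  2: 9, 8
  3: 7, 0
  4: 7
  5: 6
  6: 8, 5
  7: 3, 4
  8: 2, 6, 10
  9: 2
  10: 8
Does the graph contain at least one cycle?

No

The graph has 11 vertices, 8 edges, and 3 connected components.
A forest on 11 vertices with 3 components has exactly 8 edges, which matches — so no cycle.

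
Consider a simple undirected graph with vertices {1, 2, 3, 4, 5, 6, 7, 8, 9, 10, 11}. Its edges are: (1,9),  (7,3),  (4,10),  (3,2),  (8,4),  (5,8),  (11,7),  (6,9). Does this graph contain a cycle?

No

|V| = 11, |E| = 8, number of components = 3.
A forest on 11 vertices with 3 components has exactly 8 edges, which matches — so no cycle.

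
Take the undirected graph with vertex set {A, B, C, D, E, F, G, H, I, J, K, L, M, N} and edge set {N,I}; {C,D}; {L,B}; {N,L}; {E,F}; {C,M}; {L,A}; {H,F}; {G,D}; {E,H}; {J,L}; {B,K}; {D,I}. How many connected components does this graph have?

Component: {E, F, H}
Component: {A, B, C, D, G, I, J, K, L, M, N}

2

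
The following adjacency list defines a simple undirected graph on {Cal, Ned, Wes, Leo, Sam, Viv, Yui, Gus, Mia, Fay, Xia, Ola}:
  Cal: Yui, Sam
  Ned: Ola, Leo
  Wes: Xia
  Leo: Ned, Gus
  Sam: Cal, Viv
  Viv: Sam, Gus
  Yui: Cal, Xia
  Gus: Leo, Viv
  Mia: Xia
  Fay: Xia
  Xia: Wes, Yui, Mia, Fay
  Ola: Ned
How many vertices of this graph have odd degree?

4

Degrees: Cal:2, Ned:2, Wes:1, Leo:2, Sam:2, Viv:2, Yui:2, Gus:2, Mia:1, Fay:1, Xia:4, Ola:1
Odd-degree vertices: Wes, Mia, Fay, Ola.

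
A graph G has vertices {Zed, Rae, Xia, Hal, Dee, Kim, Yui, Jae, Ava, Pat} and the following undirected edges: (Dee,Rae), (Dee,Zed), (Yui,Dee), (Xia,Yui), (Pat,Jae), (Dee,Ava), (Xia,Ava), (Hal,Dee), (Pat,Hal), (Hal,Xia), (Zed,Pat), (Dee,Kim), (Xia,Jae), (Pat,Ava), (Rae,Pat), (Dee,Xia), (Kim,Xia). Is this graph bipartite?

No

The cycle Ava-Xia-Dee-Ava has length 3, which is odd, so the graph is not bipartite.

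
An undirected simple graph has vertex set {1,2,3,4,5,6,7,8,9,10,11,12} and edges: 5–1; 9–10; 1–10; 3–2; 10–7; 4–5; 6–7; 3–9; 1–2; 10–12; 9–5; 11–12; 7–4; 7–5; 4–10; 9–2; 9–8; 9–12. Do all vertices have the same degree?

No

Degrees: 1:3, 2:3, 3:2, 4:3, 5:4, 6:1, 7:4, 8:1, 9:6, 10:5, 11:1, 12:3
Degrees are not all equal (e.g. deg(6)=1 but deg(9)=6); not regular.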